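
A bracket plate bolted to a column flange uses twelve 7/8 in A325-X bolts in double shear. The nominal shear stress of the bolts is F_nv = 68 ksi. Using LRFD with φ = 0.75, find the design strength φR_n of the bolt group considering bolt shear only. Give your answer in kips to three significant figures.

736 kips

A_b = π × 0.875² / 4 = 0.6013 in².
R_n = F_nv · A_b · n · n_s = 68 × 0.6013 × 12 × 2 = 981.4 kips.
Design strength φR_n = 0.75 × 981.4 = 736 kips.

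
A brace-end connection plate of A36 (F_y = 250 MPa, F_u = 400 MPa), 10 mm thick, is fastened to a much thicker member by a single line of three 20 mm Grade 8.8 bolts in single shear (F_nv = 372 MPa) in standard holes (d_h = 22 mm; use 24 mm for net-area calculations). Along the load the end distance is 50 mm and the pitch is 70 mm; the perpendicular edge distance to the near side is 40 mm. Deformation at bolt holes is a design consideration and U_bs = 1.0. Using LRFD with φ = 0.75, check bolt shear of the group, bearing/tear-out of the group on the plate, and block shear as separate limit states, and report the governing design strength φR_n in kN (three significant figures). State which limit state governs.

263 kN (bolt shear governs)

Bolt shear: A_b = π·20²/4 = 314.2 mm²; R_n = 372 × 314.2 × 3 × 1 / 1000 = 350.6 kN → 0.75 × 350.6 = 263 kN.
Bearing: edge l_c = 39, r_n = 187.2 kN; interior l_c = 48, r_n = 192 kN; R_n = 187.2 + 2·192 = 571.2 kN → 428 kN.
Block shear: A_gv = 1900, A_nv = 1300, A_nt = 280 mm²; R_n = min(0.6F_uA_nv, 0.6F_yA_gv) + U_bs·F_u·A_nt = 397 kN → 298 kN.
Bolt shear governs: 263 kN.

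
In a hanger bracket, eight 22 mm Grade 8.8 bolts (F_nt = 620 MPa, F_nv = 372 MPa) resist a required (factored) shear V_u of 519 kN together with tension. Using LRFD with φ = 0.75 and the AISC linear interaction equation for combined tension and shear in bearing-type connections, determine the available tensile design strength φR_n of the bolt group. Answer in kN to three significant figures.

A_b = π·22²/4 = 380.1 mm²; f_rv = 519 × 1000 / (8 × 380.1) = 170.7 MPa.
F'_nt = 1.3 F_nt − (F_nt / φF_nv) f_rv = 1.3·620 − (620/(0.75·372))·170.7 = 426.7 MPa, capped at F_nt → F'_nt = 426.7 MPa.
R_n = F'_nt · A_b · n = 426.7 × 380.1 × 8 / 1000 = 1298 kN.
Design strength φR_n = 0.75 × 1298 = 973 kN.

973 kN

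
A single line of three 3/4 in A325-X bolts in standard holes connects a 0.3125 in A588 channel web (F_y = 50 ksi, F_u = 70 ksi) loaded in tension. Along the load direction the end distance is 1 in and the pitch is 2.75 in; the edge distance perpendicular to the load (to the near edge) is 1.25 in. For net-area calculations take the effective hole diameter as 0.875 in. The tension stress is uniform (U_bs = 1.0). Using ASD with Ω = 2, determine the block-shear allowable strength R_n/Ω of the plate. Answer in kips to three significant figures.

37.2 kips

Shear plane L_v = 1 + 2·2.75 = 6.5 in; A_gv = 6.5 × 0.3125 = 2.031 in².
A_nv = (6.5 − 2.5·0.875) × 0.3125 = 1.348 in².
A_nt = (1.25 − 0.5·0.875) × 0.3125 = 0.2539 in².
0.6 F_u A_nv = 56.6 kips; 0.6 F_y A_gv = 60.94 kips → shear rupture governs the shear term.
R_n = 56.6 + 1.0 × 70 × 0.2539 = 74.38 kips.
Allowable strength R_n/Ω = 74.38 / 2 = 37.2 kips.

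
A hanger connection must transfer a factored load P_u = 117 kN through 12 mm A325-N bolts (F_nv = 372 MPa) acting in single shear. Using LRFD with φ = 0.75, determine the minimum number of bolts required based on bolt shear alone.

A_b = π·12²/4 = 113.1 mm².
Per-bolt design strength φR_n = 0.75 × 372 × 113.1 × 1 / 1000 = 31.55 kN.
n ≥ 117 / 31.55 = 3.708 → use 4 bolts.

4 bolts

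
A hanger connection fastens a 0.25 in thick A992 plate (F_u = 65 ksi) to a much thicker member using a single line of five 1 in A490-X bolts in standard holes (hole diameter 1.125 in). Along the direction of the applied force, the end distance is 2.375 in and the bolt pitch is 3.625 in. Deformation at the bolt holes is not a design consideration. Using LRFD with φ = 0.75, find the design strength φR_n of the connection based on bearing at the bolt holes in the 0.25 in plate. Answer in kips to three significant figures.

Per bolt r_n = 1.5 l_c t F_u ≤ 3.0 d t F_u; upper limit = 3.0 × 1 × 0.25 × 65 = 48.75 kips.
Edge bolt: l_c = 2.375 − 1.125/2 = 1.812 in → 1.5 × 1.812 × 0.25 × 65 = 44.18 → r_n = 44.18 kips.
Interior bolts: l_c = 3.625 − 1.125 = 2.5 in → 1.5 × 2.5 × 0.25 × 65 = 60.94 → r_n = 48.75 kips.
R_n = 1 × 44.18 + 4 × 48.75 = 239.2 kips.
Design strength φR_n = 0.75 × 239.2 = 179 kips.

179 kips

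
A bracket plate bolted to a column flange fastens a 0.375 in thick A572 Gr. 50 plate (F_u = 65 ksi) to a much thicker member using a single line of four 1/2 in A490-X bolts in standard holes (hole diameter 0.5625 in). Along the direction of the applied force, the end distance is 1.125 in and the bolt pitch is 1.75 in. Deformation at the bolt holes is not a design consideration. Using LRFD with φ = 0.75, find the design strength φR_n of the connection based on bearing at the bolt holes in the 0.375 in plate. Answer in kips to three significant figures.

Per bolt r_n = 1.5 l_c t F_u ≤ 3.0 d t F_u; upper limit = 3.0 × 0.5 × 0.375 × 65 = 36.56 kips.
Edge bolt: l_c = 1.125 − 0.5625/2 = 0.8438 in → 1.5 × 0.8438 × 0.375 × 65 = 30.85 → r_n = 30.85 kips.
Interior bolts: l_c = 1.75 − 0.5625 = 1.188 in → 1.5 × 1.188 × 0.375 × 65 = 43.42 → r_n = 36.56 kips.
R_n = 1 × 30.85 + 3 × 36.56 = 140.5 kips.
Design strength φR_n = 0.75 × 140.5 = 105 kips.

105 kips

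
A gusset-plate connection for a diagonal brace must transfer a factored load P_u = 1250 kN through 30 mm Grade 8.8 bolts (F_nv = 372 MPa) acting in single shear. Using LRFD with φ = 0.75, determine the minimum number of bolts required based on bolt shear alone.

A_b = π·30²/4 = 706.9 mm².
Per-bolt design strength φR_n = 0.75 × 372 × 706.9 × 1 / 1000 = 197.2 kN.
n ≥ 1250 / 197.2 = 6.338 → use 7 bolts.

7 bolts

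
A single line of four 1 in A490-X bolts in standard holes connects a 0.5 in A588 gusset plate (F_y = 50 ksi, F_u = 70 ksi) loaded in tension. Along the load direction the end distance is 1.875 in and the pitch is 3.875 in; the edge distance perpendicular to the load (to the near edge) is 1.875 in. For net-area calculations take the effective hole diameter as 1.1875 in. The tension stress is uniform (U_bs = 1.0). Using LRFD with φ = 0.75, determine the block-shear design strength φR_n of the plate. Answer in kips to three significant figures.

Shear plane L_v = 1.875 + 3·3.875 = 13.5 in; A_gv = 13.5 × 0.5 = 6.75 in².
A_nv = (13.5 − 3.5·1.1875) × 0.5 = 4.672 in².
A_nt = (1.875 − 0.5·1.1875) × 0.5 = 0.6406 in².
0.6 F_u A_nv = 196.2 kips; 0.6 F_y A_gv = 202.5 kips → shear rupture governs the shear term.
R_n = 196.2 + 1.0 × 70 × 0.6406 = 241.1 kips.
Design strength φR_n = 0.75 × 241.1 = 181 kips.

181 kips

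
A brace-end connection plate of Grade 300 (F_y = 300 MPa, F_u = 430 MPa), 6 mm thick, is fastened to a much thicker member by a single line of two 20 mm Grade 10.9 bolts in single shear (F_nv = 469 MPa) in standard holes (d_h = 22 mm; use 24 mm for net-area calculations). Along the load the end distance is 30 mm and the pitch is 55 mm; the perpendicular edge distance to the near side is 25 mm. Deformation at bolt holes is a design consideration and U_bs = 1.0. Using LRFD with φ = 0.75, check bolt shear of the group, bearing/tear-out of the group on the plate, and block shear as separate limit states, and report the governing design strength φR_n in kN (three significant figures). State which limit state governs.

82 kN (block shear governs)

Bolt shear: A_b = π·20²/4 = 314.2 mm²; R_n = 469 × 314.2 × 2 × 1 / 1000 = 294.7 kN → 0.75 × 294.7 = 221 kN.
Bearing: edge l_c = 19, r_n = 58.82 kN; interior l_c = 33, r_n = 102.2 kN; R_n = 58.82 + 1·102.2 = 161 kN → 121 kN.
Block shear: A_gv = 510, A_nv = 294, A_nt = 78 mm²; R_n = min(0.6F_uA_nv, 0.6F_yA_gv) + U_bs·F_u·A_nt = 109.4 kN → 82 kN.
Block shear governs: 82 kN.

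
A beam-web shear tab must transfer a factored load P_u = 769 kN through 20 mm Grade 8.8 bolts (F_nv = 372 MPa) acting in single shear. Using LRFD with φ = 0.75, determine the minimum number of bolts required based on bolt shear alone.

9 bolts

A_b = π·20²/4 = 314.2 mm².
Per-bolt design strength φR_n = 0.75 × 372 × 314.2 × 1 / 1000 = 87.65 kN.
n ≥ 769 / 87.65 = 8.773 → use 9 bolts.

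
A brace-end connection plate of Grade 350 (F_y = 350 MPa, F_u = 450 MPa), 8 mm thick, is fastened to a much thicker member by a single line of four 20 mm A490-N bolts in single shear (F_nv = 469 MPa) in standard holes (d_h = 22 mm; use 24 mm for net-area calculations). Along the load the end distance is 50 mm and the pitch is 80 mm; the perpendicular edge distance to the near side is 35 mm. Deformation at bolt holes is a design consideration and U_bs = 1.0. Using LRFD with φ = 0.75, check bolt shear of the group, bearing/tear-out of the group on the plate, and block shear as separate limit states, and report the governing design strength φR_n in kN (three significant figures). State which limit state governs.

Bolt shear: A_b = π·20²/4 = 314.2 mm²; R_n = 469 × 314.2 × 4 × 1 / 1000 = 589.4 kN → 0.75 × 589.4 = 442 kN.
Bearing: edge l_c = 39, r_n = 168.5 kN; interior l_c = 58, r_n = 172.8 kN; R_n = 168.5 + 3·172.8 = 686.9 kN → 515 kN.
Block shear: A_gv = 2320, A_nv = 1648, A_nt = 184 mm²; R_n = min(0.6F_uA_nv, 0.6F_yA_gv) + U_bs·F_u·A_nt = 527.8 kN → 396 kN.
Block shear governs: 396 kN.

396 kN (block shear governs)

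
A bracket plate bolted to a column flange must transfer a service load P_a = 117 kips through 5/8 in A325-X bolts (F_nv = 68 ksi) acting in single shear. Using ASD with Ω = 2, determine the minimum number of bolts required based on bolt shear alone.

12 bolts

A_b = π·0.625²/4 = 0.3068 in².
Per-bolt allowable strength R_n/Ω = 68 × 0.3068 × 1 / 2 = 10.43 kips.
n ≥ 117 / 10.43 = 11.22 → use 12 bolts.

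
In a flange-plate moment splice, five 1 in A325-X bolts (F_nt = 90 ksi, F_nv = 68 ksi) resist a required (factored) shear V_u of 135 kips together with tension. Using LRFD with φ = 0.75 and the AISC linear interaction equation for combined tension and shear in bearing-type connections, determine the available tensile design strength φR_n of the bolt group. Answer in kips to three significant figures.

166 kips

A_b = π·1²/4 = 0.7854 in²; f_rv = 135 / (5 × 0.7854) = 34.38 ksi.
F'_nt = 1.3 F_nt − (F_nt / φF_nv) f_rv = 1.3·90 − (90/(0.75·68))·34.38 = 56.33 ksi, capped at F_nt → F'_nt = 56.33 ksi.
R_n = F'_nt · A_b · n = 56.33 × 0.7854 × 5 = 221.2 kips.
Design strength φR_n = 0.75 × 221.2 = 166 kips.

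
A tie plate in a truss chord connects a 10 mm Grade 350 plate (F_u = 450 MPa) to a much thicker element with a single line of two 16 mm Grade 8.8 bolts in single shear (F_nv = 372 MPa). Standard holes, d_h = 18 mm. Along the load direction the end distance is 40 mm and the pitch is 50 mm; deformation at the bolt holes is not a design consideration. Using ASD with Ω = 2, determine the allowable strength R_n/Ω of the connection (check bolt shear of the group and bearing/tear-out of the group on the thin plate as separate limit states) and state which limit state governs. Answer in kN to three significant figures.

Bolt shear: A_b = π·16²/4 = 201.1 mm²; R_n = 372 × 201.1 × 2 × 1 / 1000 = 149.6 kN → 149.6 / 2 = 74.8 kN.
Bearing (1.5 l_c t F_u ≤ 3.0 d t F_u): upper limit = 3.0·16·10·450 / 1000 = 216 kN.
  Edge l_c = 40 − 18/2 = 31 → r_n = 209.2 kN; interior l_c = 50 − 18 = 32 → r_n = 216 kN.
  R_n,bearing = 1·209.2 + 1·216 = 425.2 kN → 425.2 / 2 = 213 kN.
Bolt shear governs: 74.8 kN.

74.8 kN (bolt shear governs)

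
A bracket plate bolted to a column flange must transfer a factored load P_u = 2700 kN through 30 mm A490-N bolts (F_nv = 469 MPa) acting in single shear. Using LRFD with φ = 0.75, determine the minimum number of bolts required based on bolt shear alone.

11 bolts

A_b = π·30²/4 = 706.9 mm².
Per-bolt design strength φR_n = 0.75 × 469 × 706.9 × 1 / 1000 = 248.6 kN.
n ≥ 2700 / 248.6 = 10.86 → use 11 bolts.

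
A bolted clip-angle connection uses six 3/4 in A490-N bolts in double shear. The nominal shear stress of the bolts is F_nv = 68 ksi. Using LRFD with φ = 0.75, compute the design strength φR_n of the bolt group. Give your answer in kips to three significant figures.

A_b = π × 0.75² / 4 = 0.4418 in².
R_n = F_nv · A_b · n · n_s = 68 × 0.4418 × 6 × 2 = 360.5 kips.
Design strength φR_n = 0.75 × 360.5 = 270 kips.

270 kips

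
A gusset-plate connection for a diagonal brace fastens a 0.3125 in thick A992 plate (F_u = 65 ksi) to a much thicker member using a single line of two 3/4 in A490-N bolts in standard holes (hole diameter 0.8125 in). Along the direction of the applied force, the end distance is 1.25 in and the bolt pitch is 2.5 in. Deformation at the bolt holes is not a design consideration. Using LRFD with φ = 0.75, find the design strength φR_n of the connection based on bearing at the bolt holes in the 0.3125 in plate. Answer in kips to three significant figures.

53.6 kips

Per bolt r_n = 1.5 l_c t F_u ≤ 3.0 d t F_u; upper limit = 3.0 × 0.75 × 0.3125 × 65 = 45.7 kips.
Edge bolt: l_c = 1.25 − 0.8125/2 = 0.8438 in → 1.5 × 0.8438 × 0.3125 × 65 = 25.71 → r_n = 25.71 kips.
Interior bolts: l_c = 2.5 − 0.8125 = 1.688 in → 1.5 × 1.688 × 0.3125 × 65 = 51.42 → r_n = 45.7 kips.
R_n = 1 × 25.71 + 1 × 45.7 = 71.41 kips.
Design strength φR_n = 0.75 × 71.41 = 53.6 kips.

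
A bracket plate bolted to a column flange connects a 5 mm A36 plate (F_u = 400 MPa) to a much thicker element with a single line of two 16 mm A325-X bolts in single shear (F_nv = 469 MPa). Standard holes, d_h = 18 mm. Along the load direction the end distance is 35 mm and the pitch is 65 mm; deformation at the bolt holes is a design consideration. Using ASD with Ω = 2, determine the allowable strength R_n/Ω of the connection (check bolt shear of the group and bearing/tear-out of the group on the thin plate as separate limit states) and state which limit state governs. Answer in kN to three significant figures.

69.6 kN (bearing governs)

Bolt shear: A_b = π·16²/4 = 201.1 mm²; R_n = 469 × 201.1 × 2 × 1 / 1000 = 188.6 kN → 188.6 / 2 = 94.3 kN.
Bearing (1.2 l_c t F_u ≤ 2.4 d t F_u): upper limit = 2.4·16·5·400 / 1000 = 76.8 kN.
  Edge l_c = 35 − 18/2 = 26 → r_n = 62.4 kN; interior l_c = 65 − 18 = 47 → r_n = 76.8 kN.
  R_n,bearing = 1·62.4 + 1·76.8 = 139.2 kN → 139.2 / 2 = 69.6 kN.
Bearing governs: 69.6 kN.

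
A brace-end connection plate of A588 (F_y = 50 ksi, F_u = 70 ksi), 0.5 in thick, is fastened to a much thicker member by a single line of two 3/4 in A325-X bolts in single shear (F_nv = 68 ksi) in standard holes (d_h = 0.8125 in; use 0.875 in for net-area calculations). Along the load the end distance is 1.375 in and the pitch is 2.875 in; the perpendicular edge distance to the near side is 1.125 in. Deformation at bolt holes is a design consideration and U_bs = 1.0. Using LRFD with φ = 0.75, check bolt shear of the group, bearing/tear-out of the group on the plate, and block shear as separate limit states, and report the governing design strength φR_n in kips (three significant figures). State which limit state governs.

Bolt shear: A_b = π·0.75²/4 = 0.4418 in²; R_n = 68 × 0.4418 × 2 × 1 = 60.08 kips → 0.75 × 60.08 = 45.1 kips.
Bearing: edge l_c = 0.9688, r_n = 40.69 kips; interior l_c = 2.062, r_n = 63 kips; R_n = 40.69 + 1·63 = 103.7 kips → 77.8 kips.
Block shear: A_gv = 2.125, A_nv = 1.469, A_nt = 0.3438 in²; R_n = min(0.6F_uA_nv, 0.6F_yA_gv) + U_bs·F_u·A_nt = 85.75 kips → 64.3 kips.
Bolt shear governs: 45.1 kips.

45.1 kips (bolt shear governs)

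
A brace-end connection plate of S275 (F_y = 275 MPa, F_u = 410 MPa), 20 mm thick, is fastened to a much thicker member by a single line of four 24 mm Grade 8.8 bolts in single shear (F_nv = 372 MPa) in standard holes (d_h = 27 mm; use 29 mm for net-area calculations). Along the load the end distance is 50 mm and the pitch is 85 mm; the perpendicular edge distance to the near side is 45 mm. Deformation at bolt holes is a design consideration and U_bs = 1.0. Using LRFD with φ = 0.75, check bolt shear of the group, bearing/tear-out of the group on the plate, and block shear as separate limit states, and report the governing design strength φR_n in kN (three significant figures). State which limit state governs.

505 kN (bolt shear governs)

Bolt shear: A_b = π·24²/4 = 452.4 mm²; R_n = 372 × 452.4 × 4 × 1 / 1000 = 673.2 kN → 0.75 × 673.2 = 505 kN.
Bearing: edge l_c = 36.5, r_n = 359.2 kN; interior l_c = 58, r_n = 472.3 kN; R_n = 359.2 + 3·472.3 = 1776 kN → 1330 kN.
Block shear: A_gv = 6100, A_nv = 4070, A_nt = 610 mm²; R_n = min(0.6F_uA_nv, 0.6F_yA_gv) + U_bs·F_u·A_nt = 1251 kN → 938 kN.
Bolt shear governs: 505 kN.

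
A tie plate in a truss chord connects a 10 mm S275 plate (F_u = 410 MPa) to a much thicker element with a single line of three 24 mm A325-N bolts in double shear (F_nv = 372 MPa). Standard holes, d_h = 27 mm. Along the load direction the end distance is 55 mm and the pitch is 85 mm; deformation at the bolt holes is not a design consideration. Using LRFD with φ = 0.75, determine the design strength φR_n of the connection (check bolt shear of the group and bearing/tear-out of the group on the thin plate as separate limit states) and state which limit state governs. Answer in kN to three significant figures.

634 kN (bearing governs)

Bolt shear: A_b = π·24²/4 = 452.4 mm²; R_n = 372 × 452.4 × 3 × 2 / 1000 = 1010 kN → 0.75 × 1010 = 757 kN.
Bearing (1.5 l_c t F_u ≤ 3.0 d t F_u): upper limit = 3.0·24·10·410 / 1000 = 295.2 kN.
  Edge l_c = 55 − 27/2 = 41.5 → r_n = 255.2 kN; interior l_c = 85 − 27 = 58 → r_n = 295.2 kN.
  R_n,bearing = 1·255.2 + 2·295.2 = 845.6 kN → 0.75 × 845.6 = 634 kN.
Bearing governs: 634 kN.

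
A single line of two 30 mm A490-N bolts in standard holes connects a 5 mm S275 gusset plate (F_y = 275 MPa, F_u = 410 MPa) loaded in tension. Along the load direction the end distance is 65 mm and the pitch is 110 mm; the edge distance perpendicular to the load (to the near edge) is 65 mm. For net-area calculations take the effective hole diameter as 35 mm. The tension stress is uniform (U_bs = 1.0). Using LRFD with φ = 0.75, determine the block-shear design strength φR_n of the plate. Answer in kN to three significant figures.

181 kN

Shear plane L_v = 65 + 1·110 = 175 mm; A_gv = 175 × 5 = 875 mm².
A_nv = (175 − 1.5·35) × 5 = 612.5 mm².
A_nt = (65 − 0.5·35) × 5 = 237.5 mm².
0.6 F_u A_nv = 150.7 kN; 0.6 F_y A_gv = 144.4 kN → shear yielding governs the shear term.
R_n = 144.4 + 1.0 × 410 × 237.5 / 1000 = 241.8 kN.
Design strength φR_n = 0.75 × 241.8 = 181 kN.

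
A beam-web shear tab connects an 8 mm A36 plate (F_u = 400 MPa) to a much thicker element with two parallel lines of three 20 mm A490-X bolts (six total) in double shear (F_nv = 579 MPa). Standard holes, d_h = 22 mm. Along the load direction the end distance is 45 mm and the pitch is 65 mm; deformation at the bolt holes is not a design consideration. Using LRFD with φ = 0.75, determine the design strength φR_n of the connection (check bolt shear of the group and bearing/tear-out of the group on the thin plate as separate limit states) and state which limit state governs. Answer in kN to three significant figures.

Bolt shear: A_b = π·20²/4 = 314.2 mm²; R_n = 579 × 314.2 × 6 × 2 / 1000 = 2183 kN → 0.75 × 2183 = 1640 kN.
Bearing (1.5 l_c t F_u ≤ 3.0 d t F_u): upper limit = 3.0·20·8·400 / 1000 = 192 kN.
  Edge l_c = 45 − 22/2 = 34 → r_n = 163.2 kN; interior l_c = 65 − 22 = 43 → r_n = 192 kN.
  R_n,bearing = 2·163.2 + 4·192 = 1094 kN → 0.75 × 1094 = 821 kN.
Bearing governs: 821 kN.

821 kN (bearing governs)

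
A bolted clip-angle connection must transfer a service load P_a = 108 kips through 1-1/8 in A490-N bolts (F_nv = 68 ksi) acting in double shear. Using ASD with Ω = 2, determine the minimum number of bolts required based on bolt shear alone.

2 bolts

A_b = π·1.125²/4 = 0.994 in².
Per-bolt allowable strength R_n/Ω = 68 × 0.994 × 2 / 2 = 67.59 kips.
n ≥ 108 / 67.59 = 1.598 → use 2 bolts.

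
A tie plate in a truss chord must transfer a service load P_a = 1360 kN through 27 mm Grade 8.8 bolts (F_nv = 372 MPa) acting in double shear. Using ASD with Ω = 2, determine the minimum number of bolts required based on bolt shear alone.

7 bolts

A_b = π·27²/4 = 572.6 mm².
Per-bolt allowable strength R_n/Ω = 372 × 572.6 × 2 / 1000 / 2 = 213 kN.
n ≥ 1360 / 213 = 6.385 → use 7 bolts.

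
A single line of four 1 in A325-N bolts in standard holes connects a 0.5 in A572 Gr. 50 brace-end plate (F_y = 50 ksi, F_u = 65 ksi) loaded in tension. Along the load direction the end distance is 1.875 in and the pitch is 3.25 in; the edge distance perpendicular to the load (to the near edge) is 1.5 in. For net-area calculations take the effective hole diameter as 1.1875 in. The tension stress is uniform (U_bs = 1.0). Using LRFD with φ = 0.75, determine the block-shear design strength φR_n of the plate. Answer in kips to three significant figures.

131 kips

Shear plane L_v = 1.875 + 3·3.25 = 11.62 in; A_gv = 11.62 × 0.5 = 5.812 in².
A_nv = (11.62 − 3.5·1.1875) × 0.5 = 3.734 in².
A_nt = (1.5 − 0.5·1.1875) × 0.5 = 0.4531 in².
0.6 F_u A_nv = 145.6 kips; 0.6 F_y A_gv = 174.4 kips → shear rupture governs the shear term.
R_n = 145.6 + 1.0 × 65 × 0.4531 = 175.1 kips.
Design strength φR_n = 0.75 × 175.1 = 131 kips.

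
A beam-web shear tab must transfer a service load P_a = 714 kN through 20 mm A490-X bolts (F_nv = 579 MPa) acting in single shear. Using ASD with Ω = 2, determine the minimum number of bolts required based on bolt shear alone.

8 bolts

A_b = π·20²/4 = 314.2 mm².
Per-bolt allowable strength R_n/Ω = 579 × 314.2 × 1 / 1000 / 2 = 90.95 kN.
n ≥ 714 / 90.95 = 7.851 → use 8 bolts.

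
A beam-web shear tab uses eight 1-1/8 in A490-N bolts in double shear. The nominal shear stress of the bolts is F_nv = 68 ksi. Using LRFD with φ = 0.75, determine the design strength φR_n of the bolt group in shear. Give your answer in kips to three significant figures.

A_b = π × 1.125² / 4 = 0.994 in².
R_n = F_nv · A_b · n · n_s = 68 × 0.994 × 8 × 2 = 1081 kips.
Design strength φR_n = 0.75 × 1081 = 811 kips.

811 kips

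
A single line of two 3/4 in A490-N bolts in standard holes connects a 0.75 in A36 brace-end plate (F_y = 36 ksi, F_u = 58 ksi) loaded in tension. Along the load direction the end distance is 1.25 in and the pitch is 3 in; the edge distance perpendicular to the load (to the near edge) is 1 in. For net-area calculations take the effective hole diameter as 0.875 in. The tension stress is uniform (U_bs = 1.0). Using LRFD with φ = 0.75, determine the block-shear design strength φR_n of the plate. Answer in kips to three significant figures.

Shear plane L_v = 1.25 + 1·3 = 4.25 in; A_gv = 4.25 × 0.75 = 3.188 in².
A_nv = (4.25 − 1.5·0.875) × 0.75 = 2.203 in².
A_nt = (1 − 0.5·0.875) × 0.75 = 0.4219 in².
0.6 F_u A_nv = 76.67 kips; 0.6 F_y A_gv = 68.85 kips → shear yielding governs the shear term.
R_n = 68.85 + 1.0 × 58 × 0.4219 = 93.32 kips.
Design strength φR_n = 0.75 × 93.32 = 70 kips.

70 kips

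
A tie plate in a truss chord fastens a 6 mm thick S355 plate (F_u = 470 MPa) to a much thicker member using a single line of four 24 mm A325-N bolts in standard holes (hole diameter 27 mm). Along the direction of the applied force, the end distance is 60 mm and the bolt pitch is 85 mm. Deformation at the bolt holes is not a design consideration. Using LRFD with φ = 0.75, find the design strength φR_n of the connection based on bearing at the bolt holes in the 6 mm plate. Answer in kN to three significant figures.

Per bolt r_n = 1.5 l_c t F_u ≤ 3.0 d t F_u; upper limit = 3.0 × 24 × 6 × 470 / 1000 = 203 kN.
Edge bolt: l_c = 60 − 27/2 = 46.5 mm → 1.5 × 46.5 × 6 × 470 / 1000 = 196.7 → r_n = 196.7 kN.
Interior bolts: l_c = 85 − 27 = 58 mm → 1.5 × 58 × 6 × 470 / 1000 = 245.3 → r_n = 203 kN.
R_n = 1 × 196.7 + 3 × 203 = 805.8 kN.
Design strength φR_n = 0.75 × 805.8 = 604 kN.

604 kN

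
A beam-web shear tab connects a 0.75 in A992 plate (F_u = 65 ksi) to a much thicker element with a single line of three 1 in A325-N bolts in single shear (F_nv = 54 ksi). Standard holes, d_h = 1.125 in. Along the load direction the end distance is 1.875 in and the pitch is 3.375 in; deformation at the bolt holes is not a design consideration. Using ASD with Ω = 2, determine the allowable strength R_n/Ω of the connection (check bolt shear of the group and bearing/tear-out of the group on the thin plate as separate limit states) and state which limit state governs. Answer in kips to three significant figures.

Bolt shear: A_b = π·1²/4 = 0.7854 in²; R_n = 54 × 0.7854 × 3 × 1 = 127.2 kips → 127.2 / 2 = 63.6 kips.
Bearing (1.5 l_c t F_u ≤ 3.0 d t F_u): upper limit = 3.0·1·0.75·65 = 146.2 kips.
  Edge l_c = 1.875 − 1.125/2 = 1.312 → r_n = 95.98 kips; interior l_c = 3.375 − 1.125 = 2.25 → r_n = 146.2 kips.
  R_n,bearing = 1·95.98 + 2·146.2 = 388.5 kips → 388.5 / 2 = 194 kips.
Bolt shear governs: 63.6 kips.

63.6 kips (bolt shear governs)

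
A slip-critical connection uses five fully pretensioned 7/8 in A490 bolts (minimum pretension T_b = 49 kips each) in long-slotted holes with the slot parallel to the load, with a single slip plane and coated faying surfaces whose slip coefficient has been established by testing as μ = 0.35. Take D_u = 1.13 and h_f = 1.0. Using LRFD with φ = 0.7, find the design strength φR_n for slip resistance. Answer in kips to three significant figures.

67.8 kips

R_n = μ · D_u · h_f · T_b · n_s · n_b = 0.35 × 1.13 × 1.0 × 49 × 1 × 5 = 96.9 kips.
Design strength φR_n = 0.7 × 96.9 = 67.8 kips.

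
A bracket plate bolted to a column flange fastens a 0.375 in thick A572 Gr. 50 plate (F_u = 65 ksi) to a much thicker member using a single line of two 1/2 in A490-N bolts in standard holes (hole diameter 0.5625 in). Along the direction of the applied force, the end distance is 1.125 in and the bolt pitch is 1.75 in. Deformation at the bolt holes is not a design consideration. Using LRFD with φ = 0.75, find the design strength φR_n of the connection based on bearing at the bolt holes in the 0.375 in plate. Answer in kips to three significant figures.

50.6 kips

Per bolt r_n = 1.5 l_c t F_u ≤ 3.0 d t F_u; upper limit = 3.0 × 0.5 × 0.375 × 65 = 36.56 kips.
Edge bolt: l_c = 1.125 − 0.5625/2 = 0.8438 in → 1.5 × 0.8438 × 0.375 × 65 = 30.85 → r_n = 30.85 kips.
Interior bolts: l_c = 1.75 − 0.5625 = 1.188 in → 1.5 × 1.188 × 0.375 × 65 = 43.42 → r_n = 36.56 kips.
R_n = 1 × 30.85 + 1 × 36.56 = 67.41 kips.
Design strength φR_n = 0.75 × 67.41 = 50.6 kips.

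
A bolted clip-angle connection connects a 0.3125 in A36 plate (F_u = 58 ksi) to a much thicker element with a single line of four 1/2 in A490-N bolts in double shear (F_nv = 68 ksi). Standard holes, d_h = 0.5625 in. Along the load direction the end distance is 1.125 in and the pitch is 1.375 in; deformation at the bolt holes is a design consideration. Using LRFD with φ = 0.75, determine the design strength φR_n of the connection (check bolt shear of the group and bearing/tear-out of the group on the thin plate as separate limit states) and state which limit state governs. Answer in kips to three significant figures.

Bolt shear: A_b = π·0.5²/4 = 0.1963 in²; R_n = 68 × 0.1963 × 4 × 2 = 106.8 kips → 0.75 × 106.8 = 80.1 kips.
Bearing (1.2 l_c t F_u ≤ 2.4 d t F_u): upper limit = 2.4·0.5·0.3125·58 = 21.75 kips.
  Edge l_c = 1.125 − 0.5625/2 = 0.8438 → r_n = 18.35 kips; interior l_c = 1.375 − 0.5625 = 0.8125 → r_n = 17.67 kips.
  R_n,bearing = 1·18.35 + 3·17.67 = 71.37 kips → 0.75 × 71.37 = 53.5 kips.
Bearing governs: 53.5 kips.

53.5 kips (bearing governs)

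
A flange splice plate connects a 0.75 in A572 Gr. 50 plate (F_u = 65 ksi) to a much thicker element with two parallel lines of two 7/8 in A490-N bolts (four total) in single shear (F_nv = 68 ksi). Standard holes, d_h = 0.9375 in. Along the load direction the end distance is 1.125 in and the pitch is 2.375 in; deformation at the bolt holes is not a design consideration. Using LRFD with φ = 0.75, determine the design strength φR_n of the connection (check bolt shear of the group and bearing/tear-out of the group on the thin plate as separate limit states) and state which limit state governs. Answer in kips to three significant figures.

Bolt shear: A_b = π·0.875²/4 = 0.6013 in²; R_n = 68 × 0.6013 × 4 × 1 = 163.6 kips → 0.75 × 163.6 = 123 kips.
Bearing (1.5 l_c t F_u ≤ 3.0 d t F_u): upper limit = 3.0·0.875·0.75·65 = 128 kips.
  Edge l_c = 1.125 − 0.9375/2 = 0.6562 → r_n = 47.99 kips; interior l_c = 2.375 − 0.9375 = 1.438 → r_n = 105.1 kips.
  R_n,bearing = 2·47.99 + 2·105.1 = 306.2 kips → 0.75 × 306.2 = 230 kips.
Bolt shear governs: 123 kips.

123 kips (bolt shear governs)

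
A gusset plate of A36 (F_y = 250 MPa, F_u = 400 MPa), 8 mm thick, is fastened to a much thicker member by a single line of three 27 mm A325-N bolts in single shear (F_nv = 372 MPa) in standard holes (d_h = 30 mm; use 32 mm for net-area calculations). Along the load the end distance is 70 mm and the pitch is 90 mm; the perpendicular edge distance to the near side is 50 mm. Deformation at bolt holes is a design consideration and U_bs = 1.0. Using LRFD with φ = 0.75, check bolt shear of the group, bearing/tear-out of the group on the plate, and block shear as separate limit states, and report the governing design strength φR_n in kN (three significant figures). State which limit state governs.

307 kN (block shear governs)

Bolt shear: A_b = π·27²/4 = 572.6 mm²; R_n = 372 × 572.6 × 3 × 1 / 1000 = 639 kN → 0.75 × 639 = 479 kN.
Bearing: edge l_c = 55, r_n = 207.4 kN; interior l_c = 60, r_n = 207.4 kN; R_n = 207.4 + 2·207.4 = 622.1 kN → 467 kN.
Block shear: A_gv = 2000, A_nv = 1360, A_nt = 272 mm²; R_n = min(0.6F_uA_nv, 0.6F_yA_gv) + U_bs·F_u·A_nt = 408.8 kN → 307 kN.
Block shear governs: 307 kN.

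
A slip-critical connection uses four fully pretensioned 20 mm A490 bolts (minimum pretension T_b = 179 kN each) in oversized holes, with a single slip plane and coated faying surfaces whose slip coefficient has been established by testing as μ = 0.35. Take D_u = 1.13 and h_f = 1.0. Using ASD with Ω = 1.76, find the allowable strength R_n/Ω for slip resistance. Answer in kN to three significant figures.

161 kN

R_n = μ · D_u · h_f · T_b · n_s · n_b = 0.35 × 1.13 × 1.0 × 179 × 1 × 4 = 283.2 kN.
Allowable strength R_n/Ω = 283.2 / 1.76 = 161 kN.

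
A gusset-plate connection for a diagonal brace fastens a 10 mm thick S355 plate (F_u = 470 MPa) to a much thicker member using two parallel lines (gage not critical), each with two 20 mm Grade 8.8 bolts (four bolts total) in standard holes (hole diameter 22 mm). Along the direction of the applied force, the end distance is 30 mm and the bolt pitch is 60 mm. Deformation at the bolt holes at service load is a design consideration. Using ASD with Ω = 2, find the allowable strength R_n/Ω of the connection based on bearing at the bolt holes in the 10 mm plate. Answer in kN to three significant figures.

Per bolt r_n = 1.2 l_c t F_u ≤ 2.4 d t F_u; upper limit = 2.4 × 20 × 10 × 470 / 1000 = 225.6 kN.
Edge bolt: l_c = 30 − 22/2 = 19 mm → 1.2 × 19 × 10 × 470 / 1000 = 107.2 → r_n = 107.2 kN.
Interior bolts: l_c = 60 − 22 = 38 mm → 1.2 × 38 × 10 × 470 / 1000 = 214.3 → r_n = 214.3 kN.
R_n = 2 × 107.2 + 2 × 214.3 = 643 kN.
Allowable strength R_n/Ω = 643 / 2 = 321 kN.

321 kN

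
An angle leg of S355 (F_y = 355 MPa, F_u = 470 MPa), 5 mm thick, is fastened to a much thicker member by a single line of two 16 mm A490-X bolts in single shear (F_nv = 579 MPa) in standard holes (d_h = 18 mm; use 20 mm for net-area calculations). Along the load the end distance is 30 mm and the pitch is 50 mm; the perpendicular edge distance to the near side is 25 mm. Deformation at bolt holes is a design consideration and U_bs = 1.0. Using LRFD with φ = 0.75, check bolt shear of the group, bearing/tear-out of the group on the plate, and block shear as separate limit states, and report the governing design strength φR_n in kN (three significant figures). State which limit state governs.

Bolt shear: A_b = π·16²/4 = 201.1 mm²; R_n = 579 × 201.1 × 2 × 1 / 1000 = 232.8 kN → 0.75 × 232.8 = 175 kN.
Bearing: edge l_c = 21, r_n = 59.22 kN; interior l_c = 32, r_n = 90.24 kN; R_n = 59.22 + 1·90.24 = 149.5 kN → 112 kN.
Block shear: A_gv = 400, A_nv = 250, A_nt = 75 mm²; R_n = min(0.6F_uA_nv, 0.6F_yA_gv) + U_bs·F_u·A_nt = 105.8 kN → 79.3 kN.
Block shear governs: 79.3 kN.

79.3 kN (block shear governs)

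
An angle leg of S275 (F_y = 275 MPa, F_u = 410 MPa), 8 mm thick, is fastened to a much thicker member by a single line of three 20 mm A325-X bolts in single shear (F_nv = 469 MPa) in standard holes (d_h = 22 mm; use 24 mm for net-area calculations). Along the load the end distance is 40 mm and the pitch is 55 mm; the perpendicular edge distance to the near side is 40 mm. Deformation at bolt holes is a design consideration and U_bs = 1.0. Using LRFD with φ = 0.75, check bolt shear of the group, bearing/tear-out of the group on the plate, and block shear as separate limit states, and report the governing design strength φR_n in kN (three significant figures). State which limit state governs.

Bolt shear: A_b = π·20²/4 = 314.2 mm²; R_n = 469 × 314.2 × 3 × 1 / 1000 = 442 kN → 0.75 × 442 = 332 kN.
Bearing: edge l_c = 29, r_n = 114.1 kN; interior l_c = 33, r_n = 129.9 kN; R_n = 114.1 + 2·129.9 = 373.9 kN → 280 kN.
Block shear: A_gv = 1200, A_nv = 720, A_nt = 224 mm²; R_n = min(0.6F_uA_nv, 0.6F_yA_gv) + U_bs·F_u·A_nt = 269 kN → 202 kN.
Block shear governs: 202 kN.

202 kN (block shear governs)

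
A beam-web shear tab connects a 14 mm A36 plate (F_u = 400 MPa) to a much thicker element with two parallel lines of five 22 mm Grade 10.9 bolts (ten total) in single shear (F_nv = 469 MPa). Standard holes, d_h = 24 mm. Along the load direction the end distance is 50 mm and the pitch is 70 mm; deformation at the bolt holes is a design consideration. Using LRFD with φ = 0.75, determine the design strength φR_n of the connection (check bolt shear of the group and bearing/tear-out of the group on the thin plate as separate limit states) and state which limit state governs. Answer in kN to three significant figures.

Bolt shear: A_b = π·22²/4 = 380.1 mm²; R_n = 469 × 380.1 × 10 × 1 / 1000 = 1783 kN → 0.75 × 1783 = 1340 kN.
Bearing (1.2 l_c t F_u ≤ 2.4 d t F_u): upper limit = 2.4·22·14·400 / 1000 = 295.7 kN.
  Edge l_c = 50 − 24/2 = 38 → r_n = 255.4 kN; interior l_c = 70 − 24 = 46 → r_n = 295.7 kN.
  R_n,bearing = 2·255.4 + 8·295.7 = 2876 kN → 0.75 × 2876 = 2160 kN.
Bolt shear governs: 1340 kN.

1340 kN (bolt shear governs)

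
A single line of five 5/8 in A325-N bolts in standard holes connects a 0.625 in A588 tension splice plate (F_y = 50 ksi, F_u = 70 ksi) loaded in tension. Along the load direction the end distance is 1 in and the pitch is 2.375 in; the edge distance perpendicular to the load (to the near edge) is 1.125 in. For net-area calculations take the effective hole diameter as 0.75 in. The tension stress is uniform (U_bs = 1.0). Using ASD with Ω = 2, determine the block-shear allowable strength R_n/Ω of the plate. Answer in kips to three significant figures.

Shear plane L_v = 1 + 4·2.375 = 10.5 in; A_gv = 10.5 × 0.625 = 6.562 in².
A_nv = (10.5 − 4.5·0.75) × 0.625 = 4.453 in².
A_nt = (1.125 − 0.5·0.75) × 0.625 = 0.4688 in².
0.6 F_u A_nv = 187 kips; 0.6 F_y A_gv = 196.9 kips → shear rupture governs the shear term.
R_n = 187 + 1.0 × 70 × 0.4688 = 219.8 kips.
Allowable strength R_n/Ω = 219.8 / 2 = 110 kips.

110 kips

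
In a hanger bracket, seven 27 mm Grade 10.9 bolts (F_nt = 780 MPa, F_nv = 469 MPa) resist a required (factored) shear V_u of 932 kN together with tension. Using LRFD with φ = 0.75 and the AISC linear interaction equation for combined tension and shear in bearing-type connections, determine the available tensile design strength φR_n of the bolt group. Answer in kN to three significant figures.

1500 kN

A_b = π·27²/4 = 572.6 mm²; f_rv = 932 × 1000 / (7 × 572.6) = 232.5 MPa.
F'_nt = 1.3 F_nt − (F_nt / φF_nv) f_rv = 1.3·780 − (780/(0.75·469))·232.5 = 498.3 MPa, capped at F_nt → F'_nt = 498.3 MPa.
R_n = F'_nt · A_b · n = 498.3 × 572.6 × 7 / 1000 = 1997 kN.
Design strength φR_n = 0.75 × 1997 = 1500 kN.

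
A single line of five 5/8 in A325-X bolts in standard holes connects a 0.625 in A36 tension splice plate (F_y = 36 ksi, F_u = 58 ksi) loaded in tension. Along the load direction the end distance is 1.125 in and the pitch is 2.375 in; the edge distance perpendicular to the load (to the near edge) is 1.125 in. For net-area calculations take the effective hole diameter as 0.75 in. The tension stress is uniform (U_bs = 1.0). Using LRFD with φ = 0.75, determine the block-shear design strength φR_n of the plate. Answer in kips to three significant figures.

128 kips

Shear plane L_v = 1.125 + 4·2.375 = 10.62 in; A_gv = 10.62 × 0.625 = 6.641 in².
A_nv = (10.62 − 4.5·0.75) × 0.625 = 4.531 in².
A_nt = (1.125 − 0.5·0.75) × 0.625 = 0.4688 in².
0.6 F_u A_nv = 157.7 kips; 0.6 F_y A_gv = 143.4 kips → shear yielding governs the shear term.
R_n = 143.4 + 1.0 × 58 × 0.4688 = 170.6 kips.
Design strength φR_n = 0.75 × 170.6 = 128 kips.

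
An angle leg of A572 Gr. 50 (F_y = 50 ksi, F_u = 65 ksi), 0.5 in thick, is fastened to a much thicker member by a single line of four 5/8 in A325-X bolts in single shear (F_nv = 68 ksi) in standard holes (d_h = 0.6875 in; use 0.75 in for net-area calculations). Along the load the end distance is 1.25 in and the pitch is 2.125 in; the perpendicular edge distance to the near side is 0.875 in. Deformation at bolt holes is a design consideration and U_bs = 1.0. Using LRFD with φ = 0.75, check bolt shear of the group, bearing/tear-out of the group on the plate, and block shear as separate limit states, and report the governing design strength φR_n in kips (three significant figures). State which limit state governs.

62.6 kips (bolt shear governs)

Bolt shear: A_b = π·0.625²/4 = 0.3068 in²; R_n = 68 × 0.3068 × 4 × 1 = 83.45 kips → 0.75 × 83.45 = 62.6 kips.
Bearing: edge l_c = 0.9062, r_n = 35.34 kips; interior l_c = 1.438, r_n = 48.75 kips; R_n = 35.34 + 3·48.75 = 181.6 kips → 136 kips.
Block shear: A_gv = 3.812, A_nv = 2.5, A_nt = 0.25 in²; R_n = min(0.6F_uA_nv, 0.6F_yA_gv) + U_bs·F_u·A_nt = 113.8 kips → 85.3 kips.
Bolt shear governs: 62.6 kips.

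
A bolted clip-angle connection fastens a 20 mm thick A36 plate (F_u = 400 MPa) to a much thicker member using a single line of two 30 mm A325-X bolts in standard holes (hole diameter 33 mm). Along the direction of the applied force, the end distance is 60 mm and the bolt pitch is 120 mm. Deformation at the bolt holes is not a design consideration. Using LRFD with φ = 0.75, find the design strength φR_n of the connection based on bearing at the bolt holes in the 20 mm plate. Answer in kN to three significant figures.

Per bolt r_n = 1.5 l_c t F_u ≤ 3.0 d t F_u; upper limit = 3.0 × 30 × 20 × 400 / 1000 = 720 kN.
Edge bolt: l_c = 60 − 33/2 = 43.5 mm → 1.5 × 43.5 × 20 × 400 / 1000 = 522 → r_n = 522 kN.
Interior bolts: l_c = 120 − 33 = 87 mm → 1.5 × 87 × 20 × 400 / 1000 = 1044 → r_n = 720 kN.
R_n = 1 × 522 + 1 × 720 = 1242 kN.
Design strength φR_n = 0.75 × 1242 = 932 kN.

932 kN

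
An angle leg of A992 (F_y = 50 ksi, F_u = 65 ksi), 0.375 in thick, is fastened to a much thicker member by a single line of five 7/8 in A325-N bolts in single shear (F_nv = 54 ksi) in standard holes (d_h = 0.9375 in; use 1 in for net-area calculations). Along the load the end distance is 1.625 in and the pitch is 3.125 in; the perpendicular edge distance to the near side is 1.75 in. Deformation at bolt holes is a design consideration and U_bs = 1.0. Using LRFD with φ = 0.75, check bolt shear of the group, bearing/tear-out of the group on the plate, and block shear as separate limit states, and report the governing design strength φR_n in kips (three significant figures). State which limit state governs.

Bolt shear: A_b = π·0.875²/4 = 0.6013 in²; R_n = 54 × 0.6013 × 5 × 1 = 162.4 kips → 0.75 × 162.4 = 122 kips.
Bearing: edge l_c = 1.156, r_n = 33.82 kips; interior l_c = 2.188, r_n = 51.19 kips; R_n = 33.82 + 4·51.19 = 238.6 kips → 179 kips.
Block shear: A_gv = 5.297, A_nv = 3.609, A_nt = 0.4688 in²; R_n = min(0.6F_uA_nv, 0.6F_yA_gv) + U_bs·F_u·A_nt = 171.2 kips → 128 kips.
Bolt shear governs: 122 kips.

122 kips (bolt shear governs)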